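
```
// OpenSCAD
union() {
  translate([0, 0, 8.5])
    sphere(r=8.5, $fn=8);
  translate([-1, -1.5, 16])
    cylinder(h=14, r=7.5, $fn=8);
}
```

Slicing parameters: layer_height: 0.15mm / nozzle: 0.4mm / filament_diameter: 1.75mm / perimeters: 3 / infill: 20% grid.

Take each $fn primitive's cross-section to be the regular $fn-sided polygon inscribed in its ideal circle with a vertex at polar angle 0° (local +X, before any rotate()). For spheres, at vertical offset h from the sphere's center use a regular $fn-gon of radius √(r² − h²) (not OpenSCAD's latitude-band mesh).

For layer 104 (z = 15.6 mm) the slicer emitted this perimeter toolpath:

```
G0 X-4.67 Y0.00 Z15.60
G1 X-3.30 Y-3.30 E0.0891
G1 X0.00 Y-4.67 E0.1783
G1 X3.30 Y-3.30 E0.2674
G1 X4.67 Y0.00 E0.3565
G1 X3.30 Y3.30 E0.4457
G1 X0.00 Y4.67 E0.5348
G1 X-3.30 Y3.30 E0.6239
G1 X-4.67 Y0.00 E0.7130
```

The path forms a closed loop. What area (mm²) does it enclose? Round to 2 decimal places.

Apply the shoelace formula to the sequence of (X, Y) vertices; enclosed area = 61.64 mm².

61.64 mm²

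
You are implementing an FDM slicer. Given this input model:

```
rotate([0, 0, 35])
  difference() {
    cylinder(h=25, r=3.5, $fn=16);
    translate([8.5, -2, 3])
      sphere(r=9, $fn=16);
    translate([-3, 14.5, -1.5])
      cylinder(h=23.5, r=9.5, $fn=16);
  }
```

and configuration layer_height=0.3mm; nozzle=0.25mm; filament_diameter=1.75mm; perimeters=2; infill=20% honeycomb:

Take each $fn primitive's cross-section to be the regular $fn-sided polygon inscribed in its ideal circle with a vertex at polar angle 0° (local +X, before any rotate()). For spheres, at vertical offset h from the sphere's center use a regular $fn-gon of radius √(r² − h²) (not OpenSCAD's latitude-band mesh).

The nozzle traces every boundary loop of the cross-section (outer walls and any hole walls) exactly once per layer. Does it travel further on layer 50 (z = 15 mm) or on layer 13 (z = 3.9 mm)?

layer 50 (z = 15 mm)

Layer 50 (z = 15): the r=3.5 cylinder gives a regular 16-gon of circumradius 3.5 (constant along its height) (perimeter = 2·16·3.500·sin(180°/16) = 21.85 mm); the sphere at (8.5, -2) does not reach this height (|z−center|=12.000 > r=9); the r=9.5 cylinder at (-3, 14.5) contributes a regular 16-gon of circumradius 9.5 (perimeter = 2·16·9.500·sin(180°/16) = 59.31 mm); Subtracting the remaining from the first: starting from the r=3.5 cylinder, the r=9.5 cylinder at (-3, 14.5) misses the remaining region (no effect) — boundary = 21.85 mm; (whole slice rotated 35° about Z — lengths, areas and connectivity unchanged). So its perimeter = 21.85 mm. Layer 13 (z = 3.9): the cylinder: section is a regular 16-gon, circumradius r=3.5 (perimeter = 2·16·3.500·sin(180°/16) = 21.85 mm); the r=9 sphere at (8.5, -2) slices to a regular 16-gon of circumradius 8.955 (√(r²−h²) with h=0.9 from center) (perimeter = 2·16·8.955·sin(180°/16) = 55.90 mm); the cylinder at (-3, 14.5): section is a regular 16-gon, circumradius r=9.5 (perimeter = 2·16·9.500·sin(180°/16) = 59.31 mm); After the difference (first − rest): starting from the r=3.5 cylinder, the r=9 sphere at (8.5, -2) partially overlaps it — only the 17.92 mm² overlap (of its 245.50 mm²) is removed, clipping the outline; the r=9.5 cylinder at (-3, 14.5) misses the remaining region (no effect) — boundary = 19.31 mm; (whole slice rotated 35° about Z — lengths, areas and connectivity unchanged). So its perimeter = 19.31 mm. Layer 50 is larger (21.85 vs 19.31 mm).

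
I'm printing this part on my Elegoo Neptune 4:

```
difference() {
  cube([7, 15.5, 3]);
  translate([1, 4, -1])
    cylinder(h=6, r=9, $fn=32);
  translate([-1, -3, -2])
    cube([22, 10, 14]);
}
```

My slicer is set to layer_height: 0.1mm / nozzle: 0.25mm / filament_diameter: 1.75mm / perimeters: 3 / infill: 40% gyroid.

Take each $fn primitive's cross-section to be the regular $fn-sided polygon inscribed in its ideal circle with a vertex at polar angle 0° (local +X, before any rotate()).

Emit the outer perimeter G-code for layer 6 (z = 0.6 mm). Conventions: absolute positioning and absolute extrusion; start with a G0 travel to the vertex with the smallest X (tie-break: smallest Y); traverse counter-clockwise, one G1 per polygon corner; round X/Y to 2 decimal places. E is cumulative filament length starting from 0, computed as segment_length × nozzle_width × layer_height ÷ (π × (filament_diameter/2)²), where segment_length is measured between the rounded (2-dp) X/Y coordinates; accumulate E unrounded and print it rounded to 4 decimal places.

At z = 0.6 mm: the 7×15.5 cube contributes its full rectangle; the cylinder at (1, 4): section is a regular 32-gon, circumradius r=9; the 22×10 cube at (-1, -3) contributes its full rectangle; Taking the first minus the rest: starting from the 7×15.5 cube, the r=9 cylinder at (1, 4) partially overlaps it — only the 86.43 mm² overlap (of its 252.84 mm²) is removed, clipping the outline; the 22×10 cube at (-1, -3) misses the remaining region (no effect) — 1 connected region. The outline is a single polygon with 8 vertices. Extrusion per mm of travel: 0.25 × 0.1 / (π × 0.875²) = 0.010394. Accumulating E over each segment gives final E = 0.2290.

G0 X0.00 Y12.90 Z0.60
G1 X1.00 Y13.00 E0.0104
G1 X2.76 Y12.83 E0.0288
G1 X4.44 Y12.31 E0.0471
G1 X6.00 Y11.48 E0.0655
G1 X7.00 Y10.66 E0.0789
G1 X7.00 Y15.50 E0.1292
G1 X0.00 Y15.50 E0.2020
G1 X0.00 Y12.90 E0.2290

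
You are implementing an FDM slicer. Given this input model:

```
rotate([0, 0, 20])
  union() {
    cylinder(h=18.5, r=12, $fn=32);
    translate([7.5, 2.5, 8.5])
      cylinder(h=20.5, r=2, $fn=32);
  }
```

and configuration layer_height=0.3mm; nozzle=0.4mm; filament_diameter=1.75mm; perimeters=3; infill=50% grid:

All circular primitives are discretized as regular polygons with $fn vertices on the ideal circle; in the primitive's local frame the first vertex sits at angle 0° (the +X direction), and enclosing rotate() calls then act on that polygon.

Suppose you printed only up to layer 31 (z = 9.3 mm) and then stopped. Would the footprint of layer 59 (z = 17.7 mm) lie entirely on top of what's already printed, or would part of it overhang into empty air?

entirely on top

Compare the two slices. At z = 9.3: the r=12 cylinder contributes a regular 32-gon of circumradius 12 (area = (32/2)·12.000²·sin(360°/32) = 449.49 mm²); the cylinder at (7.5, 2.5): section is a regular 32-gon, circumradius r=2 (area = (32/2)·2.000²·sin(360°/32) = 12.49 mm²); Taking the union: the r=2 cylinder at (7.5, 2.5) lies entirely inside the r=12 cylinder, so the union is just the r=12 cylinder — area = 449.49 mm²; (whole slice rotated 20° about Z — lengths, areas and connectivity unchanged). At z = 17.7: the cylinder: section is a regular 32-gon, circumradius r=12 (area = (32/2)·12.000²·sin(360°/32) = 449.49 mm²); the r=2 cylinder at (7.5, 2.5) contributes a regular 32-gon of circumradius 2 (area = (32/2)·2.000²·sin(360°/32) = 12.49 mm²); Taking the union: the r=2 cylinder at (7.5, 2.5) lies entirely inside the r=12 cylinder, so the union is just the r=12 cylinder — area = 449.49 mm²; (whole slice rotated 20° about Z — lengths, areas and connectivity unchanged). Checking containment: the cross-section at z = 17.7 is a subset of the cross-section at z = 9.3.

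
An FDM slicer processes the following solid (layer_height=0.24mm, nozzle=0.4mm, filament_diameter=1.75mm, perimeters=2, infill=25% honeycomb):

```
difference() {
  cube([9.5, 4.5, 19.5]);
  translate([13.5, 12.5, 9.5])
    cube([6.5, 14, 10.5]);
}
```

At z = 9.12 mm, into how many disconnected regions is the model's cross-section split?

1

At z = 9.12 mm: the cube (footprint 9.5×4.5) is included at this height; the cube at (13.5, 12.5) is not intersected at this z (z outside [9.5, 20]); Taking the first minus the rest: none of the subtracted shapes is present at this height, so the 9.5×4.5 cube is unchanged — 1 connected region. The result has 1 disconnected region.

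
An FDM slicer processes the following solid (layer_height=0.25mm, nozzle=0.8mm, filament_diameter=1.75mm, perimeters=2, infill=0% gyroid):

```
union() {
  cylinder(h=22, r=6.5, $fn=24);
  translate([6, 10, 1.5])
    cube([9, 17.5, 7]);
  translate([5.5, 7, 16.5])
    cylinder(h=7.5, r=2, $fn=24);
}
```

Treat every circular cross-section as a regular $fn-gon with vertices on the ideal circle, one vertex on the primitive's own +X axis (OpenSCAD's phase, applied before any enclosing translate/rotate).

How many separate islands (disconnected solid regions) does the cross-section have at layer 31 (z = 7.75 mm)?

At z = 7.75 mm: the cylinder: section is a regular 24-gon, circumradius r=6.5; the cube at (6, 10) is present — its section is the full 9×17.5 rectangle; the cylinder at (5.5, 7) does not reach this height (z outside [16.5, 24]); Taking the union: the 2 present regions are separate (no shared area or edge), so areas and boundary lengths simply add and each stays a separate island — 2 connected regions. Overall, the cross-section has 2 separate islands. Island count = 2.

2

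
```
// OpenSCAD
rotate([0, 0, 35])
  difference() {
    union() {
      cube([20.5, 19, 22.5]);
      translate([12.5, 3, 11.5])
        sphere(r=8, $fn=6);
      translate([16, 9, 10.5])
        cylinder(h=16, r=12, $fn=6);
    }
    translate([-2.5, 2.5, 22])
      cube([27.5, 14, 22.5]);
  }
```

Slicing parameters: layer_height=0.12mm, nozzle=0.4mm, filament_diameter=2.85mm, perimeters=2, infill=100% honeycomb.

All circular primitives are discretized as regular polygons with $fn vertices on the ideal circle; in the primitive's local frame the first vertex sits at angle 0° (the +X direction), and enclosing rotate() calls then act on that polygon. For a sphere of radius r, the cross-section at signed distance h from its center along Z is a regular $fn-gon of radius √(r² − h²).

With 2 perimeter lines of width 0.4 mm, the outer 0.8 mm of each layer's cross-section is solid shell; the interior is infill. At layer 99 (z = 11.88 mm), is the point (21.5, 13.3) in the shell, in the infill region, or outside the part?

outside

At z = 11.88 mm: the 20.5×19 cube contributes its full rectangle; the r=8 sphere at (12.5, 3) slices to a regular 6-gon of circumradius 7.991 (√(r²−h²) with h=0.38 from center); the r=12 cylinder at (16, 9) gives a regular 6-gon of circumradius 12 (constant along its height); Taking the union: the regions partially overlap (shared area 399.15 mm²), so overlapping operands fuse into one piece — 1 connected region; the cube at (-2.5, 2.5) is not intersected at this z (z outside [22, 44.5]); After the difference (first − rest): none of the subtracted shapes is present at this height, so that combined region is unchanged — 1 connected region; (whole slice rotated 35° about Z — lengths, areas and connectivity unchanged). Overall, the cross-section is a single solid region. Undo the 35° rotation: the query point maps to (25.240, -1.437) in the un-rotated model frame. The nearest boundary edge runs (28.00, 9.00)→(22.00, -1.39); distance from the point to it = 2.83 mm. The point is not inside any of the regions above, so it lies outside the cross-section (2.83 mm from the nearest boundary).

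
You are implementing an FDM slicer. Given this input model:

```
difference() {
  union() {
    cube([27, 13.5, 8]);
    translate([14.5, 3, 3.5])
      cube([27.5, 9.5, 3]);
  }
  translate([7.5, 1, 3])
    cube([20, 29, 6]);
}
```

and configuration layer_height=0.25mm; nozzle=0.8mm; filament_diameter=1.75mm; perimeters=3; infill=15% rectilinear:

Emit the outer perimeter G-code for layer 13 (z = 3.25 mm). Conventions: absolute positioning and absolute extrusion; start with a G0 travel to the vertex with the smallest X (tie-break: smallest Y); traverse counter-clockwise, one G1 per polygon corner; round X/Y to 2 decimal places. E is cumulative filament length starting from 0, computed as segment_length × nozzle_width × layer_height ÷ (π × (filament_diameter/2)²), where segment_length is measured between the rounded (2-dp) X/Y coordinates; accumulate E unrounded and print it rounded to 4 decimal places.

G0 X0.00 Y0.00 Z3.25
G1 X27.00 Y0.00 E2.2451
G1 X27.00 Y1.00 E2.3282
G1 X7.50 Y1.00 E3.9496
G1 X7.50 Y13.50 E4.9890
G1 X0.00 Y13.50 E5.6126
G1 X0.00 Y0.00 E6.7352

At z = 3.25 mm: the cube is present — its section is the full 27×13.5 rectangle; the cube at (14.5, 3) is not intersected at this z (z outside [3.5, 6.5]); Merging all regions: only the 27×13.5 cube is present, so the union is just that shape — 1 connected region; the 20×29 cube at (7.5, 1) contributes its full rectangle; After the difference (first − rest): starting from the result so far, the 20×29 cube at (7.5, 1) partially overlaps it — only the 243.75 mm² overlap (of its 580.00 mm²) is removed, clipping the outline — 1 connected region. The outline is a single polygon with 6 vertices. Extrusion per mm of travel: 0.8 × 0.25 / (π × 0.875²) = 0.083150. Accumulating E over each segment gives final E = 6.7352.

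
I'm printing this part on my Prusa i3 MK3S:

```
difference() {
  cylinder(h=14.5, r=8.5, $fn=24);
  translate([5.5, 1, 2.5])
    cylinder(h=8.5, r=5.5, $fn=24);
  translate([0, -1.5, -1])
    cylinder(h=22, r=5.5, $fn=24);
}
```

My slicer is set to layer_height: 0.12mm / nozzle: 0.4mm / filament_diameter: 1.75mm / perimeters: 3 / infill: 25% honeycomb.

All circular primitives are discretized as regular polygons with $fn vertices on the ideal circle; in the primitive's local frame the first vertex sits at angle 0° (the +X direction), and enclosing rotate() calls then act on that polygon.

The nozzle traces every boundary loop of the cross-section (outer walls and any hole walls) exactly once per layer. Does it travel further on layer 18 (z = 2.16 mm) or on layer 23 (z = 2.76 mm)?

Layer 18 (z = 2.16): the r=8.5 cylinder gives a regular 24-gon of circumradius 8.5 (constant along its height) (perimeter = 2·24·8.500·sin(180°/24) = 53.25 mm); the cylinder at (5.5, 1) is absent (z outside [2.5, 11]); the r=5.5 cylinder at (0, -1.5) contributes a regular 24-gon of circumradius 5.5 (perimeter = 2·24·5.500·sin(180°/24) = 34.46 mm); Taking the first minus the rest: starting from the r=8.5 cylinder, the r=5.5 cylinder at (0, -1.5) lies wholly inside it (removes its full 93.95 mm² and its 34.46 mm outline becomes a hole wall) — boundary (outer + 1 inner loop) = 87.71 mm. So its perimeter = 87.71 mm. Layer 23 (z = 2.76): the r=8.5 cylinder gives a regular 24-gon of circumradius 8.5 (constant along its height) (perimeter = 2·24·8.500·sin(180°/24) = 53.25 mm); the r=5.5 cylinder at (5.5, 1) contributes a regular 24-gon of circumradius 5.5 (perimeter = 2·24·5.500·sin(180°/24) = 34.46 mm); the r=5.5 cylinder at (0, -1.5) gives a regular 24-gon of circumradius 5.5 (constant along its height) (perimeter = 2·24·5.500·sin(180°/24) = 34.46 mm); Taking the first minus the rest: starting from the r=8.5 cylinder, the r=5.5 cylinder at (5.5, 1) partially overlaps it — only the 71.30 mm² overlap (of its 93.95 mm²) is removed, clipping the outline; the r=5.5 cylinder at (0, -1.5) partially overlaps it — only the 62.53 mm² overlap (of its 93.95 mm²) is removed, clipping the outline — boundary = 73.47 mm. So its perimeter = 73.47 mm. Layer 18 is larger (87.71 vs 73.47 mm).

layer 18 (z = 2.16 mm)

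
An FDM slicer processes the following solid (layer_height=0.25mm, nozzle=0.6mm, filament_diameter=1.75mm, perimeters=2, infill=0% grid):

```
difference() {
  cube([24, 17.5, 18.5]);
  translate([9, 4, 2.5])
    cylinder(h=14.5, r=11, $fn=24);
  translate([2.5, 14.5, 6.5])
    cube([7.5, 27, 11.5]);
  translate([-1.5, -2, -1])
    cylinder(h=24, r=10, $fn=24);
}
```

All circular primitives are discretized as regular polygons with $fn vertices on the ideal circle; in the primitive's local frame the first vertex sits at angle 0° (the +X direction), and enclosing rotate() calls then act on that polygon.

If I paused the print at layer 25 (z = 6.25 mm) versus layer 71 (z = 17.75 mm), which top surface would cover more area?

Layer 25 (z = 6.25): the cube (footprint 24×17.5) is included at this height (area 420.00 mm²); the cylinder at (9, 4): section is a regular 24-gon, circumradius r=11 (area = (24/2)·11.000²·sin(360°/24) = 375.81 mm²); the cube at (2.5, 14.5) is absent (z outside [6.5, 18]); the r=10 cylinder at (-1.5, -2) gives a regular 24-gon of circumradius 10 (constant along its height) (area = (24/2)·10.000²·sin(360°/24) = 310.58 mm²); Subtracting the remaining from the first: starting from the 24×17.5 cube (420.00 mm²), the r=11 cylinder at (9, 4) partially overlaps it — only the 258.47 mm² overlap (of its 375.81 mm²) is removed, clipping the outline; the r=10 cylinder at (-1.5, -2) misses the remaining region (no effect) — area = 161.53 mm². So its area = 161.53 mm². Layer 71 (z = 17.75): the cube is present — its section is the full 24×17.5 rectangle (area 420.00 mm²); the cylinder at (9, 4) is absent (z outside [2.5, 17]); the 7.5×27 cube at (2.5, 14.5) contributes its full rectangle (area 202.50 mm²); the r=10 cylinder at (-1.5, -2) gives a regular 24-gon of circumradius 10 (constant along its height) (area = (24/2)·10.000²·sin(360°/24) = 310.58 mm²); Taking the first minus the rest: starting from the 24×17.5 cube (420.00 mm²), the 7.5×27 cube at (2.5, 14.5) partially overlaps it — only the 22.50 mm² overlap (of its 202.50 mm²) is removed, clipping the outline; the r=10 cylinder at (-1.5, -2) partially overlaps it — only the 46.06 mm² overlap (of its 310.58 mm²) is removed, clipping the outline — area = 351.44 mm². So its area = 351.44 mm². Layer 71 is larger (351.44 vs 161.53 mm²).

layer 71 (z = 17.75 mm)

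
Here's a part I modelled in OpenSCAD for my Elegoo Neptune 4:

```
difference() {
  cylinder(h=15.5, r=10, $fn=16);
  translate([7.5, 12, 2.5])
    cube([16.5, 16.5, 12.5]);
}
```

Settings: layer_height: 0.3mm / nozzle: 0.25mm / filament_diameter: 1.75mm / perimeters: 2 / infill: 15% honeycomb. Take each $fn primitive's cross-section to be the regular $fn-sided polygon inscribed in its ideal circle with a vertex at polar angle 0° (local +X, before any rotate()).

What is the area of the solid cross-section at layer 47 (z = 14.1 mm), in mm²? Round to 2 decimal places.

306.15 mm²

At z = 14.1 mm: the r=10 cylinder contributes a regular 16-gon of circumradius 10 (area = (16/2)·10.000²·sin(360°/16) = 306.15 mm²); the cube at (7.5, 12) (footprint 16.5×16.5) is included at this height (area 272.25 mm²); After the difference (first − rest): starting from the r=10 cylinder (306.15 mm²), the 16.5×16.5 cube at (7.5, 12) misses the remaining region (no effect) — area = 306.15 mm². Overall, the cross-section is a single solid region. Net area = 306.15 mm².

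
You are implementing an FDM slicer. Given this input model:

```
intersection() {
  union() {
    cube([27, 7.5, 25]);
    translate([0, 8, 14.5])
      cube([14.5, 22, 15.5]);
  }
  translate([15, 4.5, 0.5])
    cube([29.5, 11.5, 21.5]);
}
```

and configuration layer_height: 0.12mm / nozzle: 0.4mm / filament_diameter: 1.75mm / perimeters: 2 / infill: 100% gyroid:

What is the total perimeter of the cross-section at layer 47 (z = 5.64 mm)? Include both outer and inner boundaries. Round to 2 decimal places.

At z = 5.64 mm: the 27×7.5 cube contributes its full rectangle (perimeter 69.00 mm); the cube at (0, 8) does not reach this height (z outside [14.5, 30]); Merging all regions: only the 27×7.5 cube is present, so the union is just that shape — boundary = 69.00 mm; the cube at (15, 4.5) is present — its section is the full 29.5×11.5 rectangle (perimeter 82.00 mm); Taking the intersection: the 29.5×11.5 cube at (15, 4.5) partially overlaps that combined region; clipping to the common part keeps 36.00 mm² — boundary = 30.00 mm. Overall, the cross-section is a single solid region. Total boundary length (outer) = 30.00 mm.

30.00 mm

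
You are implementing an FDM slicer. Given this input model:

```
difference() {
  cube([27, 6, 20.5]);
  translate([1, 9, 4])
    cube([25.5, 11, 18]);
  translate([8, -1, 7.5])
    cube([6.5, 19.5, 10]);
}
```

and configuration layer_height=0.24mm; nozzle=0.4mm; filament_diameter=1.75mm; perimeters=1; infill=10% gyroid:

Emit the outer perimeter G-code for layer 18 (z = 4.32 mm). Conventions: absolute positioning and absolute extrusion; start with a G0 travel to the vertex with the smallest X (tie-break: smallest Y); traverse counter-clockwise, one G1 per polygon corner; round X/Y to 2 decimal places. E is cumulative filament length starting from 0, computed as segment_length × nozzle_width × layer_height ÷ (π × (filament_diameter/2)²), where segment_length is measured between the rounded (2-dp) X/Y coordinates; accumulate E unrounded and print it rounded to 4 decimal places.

G0 X0.00 Y0.00 Z4.32
G1 X27.00 Y0.00 E1.0776
G1 X27.00 Y6.00 E1.3171
G1 X0.00 Y6.00 E2.3947
G1 X0.00 Y0.00 E2.6342

At z = 4.32 mm: the 27×6 cube contributes its full rectangle; the cube at (1, 9) is present — its section is the full 25.5×11 rectangle; the cube at (8, -1) is absent (z outside [7.5, 17.5]); After the difference (first − rest): starting from the 27×6 cube, the 25.5×11 cube at (1, 9) misses the remaining region (no effect) — 1 connected region. The outline is a single polygon with 4 vertices. Extrusion per mm of travel: 0.4 × 0.24 / (π × 0.875²) = 0.039912. Accumulating E over each segment gives final E = 2.6342.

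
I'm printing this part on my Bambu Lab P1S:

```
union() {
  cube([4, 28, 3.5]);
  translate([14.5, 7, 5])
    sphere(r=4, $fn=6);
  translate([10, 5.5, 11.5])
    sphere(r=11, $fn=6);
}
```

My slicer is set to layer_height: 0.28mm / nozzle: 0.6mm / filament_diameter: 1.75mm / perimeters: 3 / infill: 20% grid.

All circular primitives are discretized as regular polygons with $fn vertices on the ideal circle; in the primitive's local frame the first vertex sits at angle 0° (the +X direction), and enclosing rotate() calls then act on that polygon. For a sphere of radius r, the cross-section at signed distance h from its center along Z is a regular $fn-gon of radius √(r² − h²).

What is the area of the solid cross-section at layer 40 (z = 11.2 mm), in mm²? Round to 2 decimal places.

At z = 11.2 mm: the cube is absent (z outside [0, 3.5]); the sphere at (14.5, 7) is absent (|z−center|=6.200 > r=4); the r=11 sphere at (10, 5.5) contributes a regular 6-gon of circumradius √(11²−0.3²) = 10.996 (area = (6/2)·10.996²·sin(360°/6) = 314.13 mm²); Combining (union): only the r=11 sphere at (10, 5.5) is present, so the union is just that shape — area = 314.13 mm². Overall, the cross-section is a single solid region. Net area = 314.13 mm².

314.13 mm²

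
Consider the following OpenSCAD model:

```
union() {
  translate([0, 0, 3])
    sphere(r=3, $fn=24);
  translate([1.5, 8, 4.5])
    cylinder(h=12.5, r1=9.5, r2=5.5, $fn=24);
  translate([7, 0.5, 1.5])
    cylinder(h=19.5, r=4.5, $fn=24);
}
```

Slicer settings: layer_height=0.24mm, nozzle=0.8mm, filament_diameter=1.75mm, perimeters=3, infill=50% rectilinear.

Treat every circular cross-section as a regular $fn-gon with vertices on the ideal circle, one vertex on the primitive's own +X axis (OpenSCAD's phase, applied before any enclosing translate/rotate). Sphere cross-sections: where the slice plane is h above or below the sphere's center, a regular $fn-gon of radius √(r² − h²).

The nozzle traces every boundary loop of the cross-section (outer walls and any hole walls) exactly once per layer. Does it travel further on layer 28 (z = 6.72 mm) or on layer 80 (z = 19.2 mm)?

layer 28 (z = 6.72 mm)

Layer 28 (z = 6.72): the sphere is absent (|z−center|=3.720 > r=3); the cone at (1.5, 8): at t=0.178 of its height the radius interpolates to r₁+(r₂−r₁)t = 8.790, giving a regular 24-gon of that circumradius (perimeter = 2·24·8.790·sin(180°/24) = 55.07 mm); the r=4.5 cylinder at (7, 0.5) contributes a regular 24-gon of circumradius 4.5 (perimeter = 2·24·4.500·sin(180°/24) = 28.19 mm); Taking the union: the regions partially overlap (shared area 23.25 mm²), so the edge portions inside another operand are dropped and the merged outline is re-measured after clipping — boundary = 63.78 mm. So its perimeter = 63.78 mm. Layer 80 (z = 19.2): the sphere does not reach this height (|z−center|=16.200 > r=3); the cone at (1.5, 8) is absent (z outside [4.5, 17]); the r=4.5 cylinder at (7, 0.5) contributes a regular 24-gon of circumradius 4.5 (perimeter = 2·24·4.500·sin(180°/24) = 28.19 mm); Taking the union: only the r=4.5 cylinder at (7, 0.5) is present, so the union is just that shape — boundary = 28.19 mm. So its perimeter = 28.19 mm. Layer 28 is larger (63.78 vs 28.19 mm).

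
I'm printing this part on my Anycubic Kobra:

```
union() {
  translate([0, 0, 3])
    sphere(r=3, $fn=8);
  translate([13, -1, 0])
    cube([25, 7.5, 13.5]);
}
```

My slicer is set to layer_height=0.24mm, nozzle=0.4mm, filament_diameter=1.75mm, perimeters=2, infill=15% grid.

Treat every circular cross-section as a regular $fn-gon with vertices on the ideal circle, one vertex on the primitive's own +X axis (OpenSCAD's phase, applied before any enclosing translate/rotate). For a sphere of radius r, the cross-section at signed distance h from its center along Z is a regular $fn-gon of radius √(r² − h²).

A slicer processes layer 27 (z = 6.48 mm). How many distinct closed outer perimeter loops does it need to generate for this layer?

At z = 6.48 mm: the sphere is not intersected at this z (|z−center|=3.480 > r=3); the cube at (13, -1) is present — its section is the full 25×7.5 rectangle; Taking the union: only the 25×7.5 cube at (13, -1) is present, so the union is just that shape — 1 connected region. The result has 1 disconnected region.

1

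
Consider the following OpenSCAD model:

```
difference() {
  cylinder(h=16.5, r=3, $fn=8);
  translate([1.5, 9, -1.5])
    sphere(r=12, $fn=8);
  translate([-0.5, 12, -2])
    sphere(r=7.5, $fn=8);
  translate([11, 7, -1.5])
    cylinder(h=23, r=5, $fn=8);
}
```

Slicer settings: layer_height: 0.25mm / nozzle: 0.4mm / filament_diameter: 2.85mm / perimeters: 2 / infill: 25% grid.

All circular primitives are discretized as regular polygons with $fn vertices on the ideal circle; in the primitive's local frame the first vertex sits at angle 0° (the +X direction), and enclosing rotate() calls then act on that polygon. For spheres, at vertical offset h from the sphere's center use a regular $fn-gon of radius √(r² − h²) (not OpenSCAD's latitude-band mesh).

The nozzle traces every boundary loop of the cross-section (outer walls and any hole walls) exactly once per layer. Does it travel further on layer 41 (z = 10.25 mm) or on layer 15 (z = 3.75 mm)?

Layer 41 (z = 10.25): the r=3 cylinder contributes a regular 8-gon of circumradius 3 (perimeter = 2·8·3.000·sin(180°/8) = 18.37 mm); the r=12 sphere at (1.5, 9) contributes a regular 8-gon of circumradius √(12²−11.75²) = 2.437 (perimeter = 2·8·2.437·sin(180°/8) = 14.92 mm); the sphere at (-0.5, 12) is absent (|z−center|=12.250 > r=7.5); the r=5 cylinder at (11, 7) gives a regular 8-gon of circumradius 5 (constant along its height) (perimeter = 2·8·5.000·sin(180°/8) = 30.61 mm); Subtracting the remaining from the first: starting from the r=3 cylinder, the r=12 sphere at (1.5, 9) misses the remaining region (no effect); the r=5 cylinder at (11, 7) misses the remaining region (no effect) — boundary = 18.37 mm. So its perimeter = 18.37 mm. Layer 15 (z = 3.75): the r=3 cylinder contributes a regular 8-gon of circumradius 3 (perimeter = 2·8·3.000·sin(180°/8) = 18.37 mm); the sphere at (1.5, 9): section is a regular 8-gon, circumradius = √(r²−h²) = √(12²−5.25²) = 10.791 (perimeter = 2·8·10.791·sin(180°/8) = 66.07 mm); the sphere at (-0.5, 12): section is a regular 8-gon, circumradius = √(r²−h²) = √(7.5²−5.75²) = 4.815 (perimeter = 2·8·4.815·sin(180°/8) = 29.48 mm); the r=5 cylinder at (11, 7) contributes a regular 8-gon of circumradius 5 (perimeter = 2·8·5.000·sin(180°/8) = 30.61 mm); After the difference (first − rest): starting from the r=3 cylinder, the r=12 sphere at (1.5, 9) partially overlaps it — only the 18.47 mm² overlap (of its 329.33 mm²) is removed, clipping the outline; the r=7.5 sphere at (-0.5, 12) misses the remaining region (no effect); the r=5 cylinder at (11, 7) misses the remaining region (no effect) — boundary = 13.56 mm. So its perimeter = 13.56 mm. Layer 41 is larger (18.37 vs 13.56 mm).

layer 41 (z = 10.25 mm)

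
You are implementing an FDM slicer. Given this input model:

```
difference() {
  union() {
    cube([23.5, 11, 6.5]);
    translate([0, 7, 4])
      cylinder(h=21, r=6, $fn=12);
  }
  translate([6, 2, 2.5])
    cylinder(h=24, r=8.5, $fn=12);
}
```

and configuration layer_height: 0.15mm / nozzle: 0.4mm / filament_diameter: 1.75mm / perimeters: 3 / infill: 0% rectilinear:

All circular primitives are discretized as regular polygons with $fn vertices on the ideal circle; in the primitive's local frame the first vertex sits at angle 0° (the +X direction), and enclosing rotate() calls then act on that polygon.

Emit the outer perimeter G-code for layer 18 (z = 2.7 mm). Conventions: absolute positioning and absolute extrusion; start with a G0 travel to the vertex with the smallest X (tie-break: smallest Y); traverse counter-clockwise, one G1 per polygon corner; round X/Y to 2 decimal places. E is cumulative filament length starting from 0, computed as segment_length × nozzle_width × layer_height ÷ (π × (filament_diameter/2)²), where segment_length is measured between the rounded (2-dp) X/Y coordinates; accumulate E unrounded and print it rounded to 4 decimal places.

At z = 2.7 mm: the cube (footprint 23.5×11) is included at this height; the cylinder at (0, 7) is not intersected at this z (z outside [4, 25]); Taking the union: only the 23.5×11 cube is present, so the union is just that shape — 1 connected region; the cylinder at (6, 2): section is a regular 12-gon, circumradius r=8.5; Subtracting the remaining from the first: starting from that combined region, the r=8.5 cylinder at (6, 2) partially overlaps it — only the 127.71 mm² overlap (of its 216.75 mm²) is removed, clipping the outline — 1 connected region. The outline is a single polygon with 10 vertices. Extrusion per mm of travel: 0.4 × 0.15 / (π × 0.875²) = 0.024945. Accumulating E over each segment gives final E = 1.7356.

G0 X0.00 Y7.61 Z2.70
G1 X1.75 Y9.36 E0.0617
G1 X6.00 Y10.50 E0.1715
G1 X10.25 Y9.36 E0.2813
G1 X13.36 Y6.25 E0.3910
G1 X14.50 Y2.00 E0.5007
G1 X13.96 Y0.00 E0.5524
G1 X23.50 Y0.00 E0.7904
G1 X23.50 Y11.00 E1.0648
G1 X0.00 Y11.00 E1.6510
G1 X0.00 Y7.61 E1.7356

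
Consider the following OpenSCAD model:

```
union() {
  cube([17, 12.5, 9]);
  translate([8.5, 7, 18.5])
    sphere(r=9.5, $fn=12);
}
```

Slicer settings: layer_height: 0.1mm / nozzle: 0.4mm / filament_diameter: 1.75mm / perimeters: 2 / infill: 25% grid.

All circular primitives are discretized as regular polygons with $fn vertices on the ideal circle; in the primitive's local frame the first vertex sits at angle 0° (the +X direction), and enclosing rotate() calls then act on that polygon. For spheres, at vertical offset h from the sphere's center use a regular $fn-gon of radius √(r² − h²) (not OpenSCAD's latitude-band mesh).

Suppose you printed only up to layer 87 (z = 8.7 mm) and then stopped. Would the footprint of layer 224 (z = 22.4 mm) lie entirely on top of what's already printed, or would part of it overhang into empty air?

Compare the two slices. At z = 8.7: the cube is present — its section is the full 17×12.5 rectangle (area 212.50 mm²); the sphere at (8.5, 7) is not intersected at this z (|z−center|=9.800 > r=9.5); Taking the union: only the 17×12.5 cube is present, so the union is just that shape — area = 212.50 mm². At z = 22.4: the cube does not reach this height (z outside [0, 9]); the r=9.5 sphere at (8.5, 7) contributes a regular 12-gon of circumradius √(9.5²−3.9²) = 8.663 (area = (12/2)·8.663²·sin(360°/12) = 225.12 mm²); Combining (union): only the r=9.5 sphere at (8.5, 7) is present, so the union is just that shape — area = 225.12 mm². Checking containment: at z = 22.4 the cross-section extends beyond the z = 8.7 cross-section by about 36.20 mm².

part overhangs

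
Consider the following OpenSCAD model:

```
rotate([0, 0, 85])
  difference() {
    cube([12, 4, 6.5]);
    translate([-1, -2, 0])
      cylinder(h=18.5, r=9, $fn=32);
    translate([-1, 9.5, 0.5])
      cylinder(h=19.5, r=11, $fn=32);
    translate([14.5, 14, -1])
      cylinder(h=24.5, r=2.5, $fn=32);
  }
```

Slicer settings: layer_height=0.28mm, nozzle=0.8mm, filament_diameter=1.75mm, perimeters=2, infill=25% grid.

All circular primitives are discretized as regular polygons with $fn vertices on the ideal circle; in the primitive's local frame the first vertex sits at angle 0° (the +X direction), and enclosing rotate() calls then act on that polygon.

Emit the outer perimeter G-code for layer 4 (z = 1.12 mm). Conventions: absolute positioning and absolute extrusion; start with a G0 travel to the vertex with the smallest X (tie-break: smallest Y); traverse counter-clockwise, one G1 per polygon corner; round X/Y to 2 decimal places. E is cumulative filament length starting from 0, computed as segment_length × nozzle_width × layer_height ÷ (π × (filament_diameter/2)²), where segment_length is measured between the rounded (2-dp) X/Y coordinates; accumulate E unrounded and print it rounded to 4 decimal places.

G0 X-3.25 Y8.79 Z1.12
G1 X-2.67 Y8.41 E0.0646
G1 X-1.39 Y7.16 E0.2312
G1 X-0.80 Y7.41 E0.2909
G1 X0.68 Y7.72 E0.4317
G1 X1.05 Y11.95 E0.8271
G1 X-2.94 Y12.30 E1.2001
G1 X-3.25 Y8.79 E1.5283

At z = 1.12 mm: the cube is present — its section is the full 12×4 rectangle; the cylinder at (-1, -2): section is a regular 32-gon, circumradius r=9; the r=11 cylinder at (-1, 9.5) gives a regular 32-gon of circumradius 11 (constant along its height); the r=2.5 cylinder at (14.5, 14) contributes a regular 32-gon of circumradius 2.5; Subtracting the remaining from the first: starting from the 12×4 cube, the r=9 cylinder at (-1, -2) partially overlaps it — only the 27.69 mm² overlap (of its 252.84 mm²) is removed, clipping the outline; the r=11 cylinder at (-1, 9.5) partially overlaps it — only the 2.78 mm² overlap (of its 377.69 mm²) is removed, clipping the outline; the r=2.5 cylinder at (14.5, 14) misses the remaining region (no effect) — 1 connected region; (whole slice rotated 85° about Z — lengths, areas and connectivity unchanged). The outline is a single polygon with 7 vertices. Extrusion per mm of travel: 0.8 × 0.28 / (π × 0.875²) = 0.093128. Accumulating E over each segment gives final E = 1.5283.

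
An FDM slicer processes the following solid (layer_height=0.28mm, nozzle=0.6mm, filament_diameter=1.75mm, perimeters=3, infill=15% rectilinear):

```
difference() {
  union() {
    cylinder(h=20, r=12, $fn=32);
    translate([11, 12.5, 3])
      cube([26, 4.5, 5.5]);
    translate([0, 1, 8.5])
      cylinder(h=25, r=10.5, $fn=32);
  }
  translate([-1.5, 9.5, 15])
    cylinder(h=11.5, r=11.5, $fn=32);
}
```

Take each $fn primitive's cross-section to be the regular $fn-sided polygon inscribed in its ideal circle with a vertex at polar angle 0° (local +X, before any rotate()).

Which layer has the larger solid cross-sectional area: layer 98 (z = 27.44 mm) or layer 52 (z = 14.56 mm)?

Layer 98 (z = 27.44): the cylinder is absent (z outside [0, 20]); the cube at (11, 12.5) is not intersected at this z (z outside [3, 8.5]); the r=10.5 cylinder at (0, 1) gives a regular 32-gon of circumradius 10.5 (constant along its height) (area = (32/2)·10.500²·sin(360°/32) = 344.14 mm²); Combining (union): only the r=10.5 cylinder at (0, 1) is present, so the union is just that shape — area = 344.14 mm²; the cylinder at (-1.5, 9.5) is absent (z outside [15, 26.5]); Subtracting the remaining from the first: none of the subtracted shapes is present at this height, so the result so far is unchanged — area = 344.14 mm². So its area = 344.14 mm². Layer 52 (z = 14.56): the r=12 cylinder gives a regular 32-gon of circumradius 12 (constant along its height) (area = (32/2)·12.000²·sin(360°/32) = 449.49 mm²); the cube at (11, 12.5) is absent (z outside [3, 8.5]); the r=10.5 cylinder at (0, 1) contributes a regular 32-gon of circumradius 10.5 (area = (32/2)·10.500²·sin(360°/32) = 344.14 mm²); Combining (union): the r=10.5 cylinder at (0, 1) lies entirely inside the r=12 cylinder, so the union is just the r=12 cylinder — area = 449.49 mm²; the cylinder at (-1.5, 9.5) does not reach this height (z outside [15, 26.5]); Subtracting the remaining from the first: none of the subtracted shapes is present at this height, so the result so far is unchanged — area = 449.49 mm². So its area = 449.49 mm². Layer 52 is larger (449.49 vs 344.14 mm²).

layer 52 (z = 14.56 mm)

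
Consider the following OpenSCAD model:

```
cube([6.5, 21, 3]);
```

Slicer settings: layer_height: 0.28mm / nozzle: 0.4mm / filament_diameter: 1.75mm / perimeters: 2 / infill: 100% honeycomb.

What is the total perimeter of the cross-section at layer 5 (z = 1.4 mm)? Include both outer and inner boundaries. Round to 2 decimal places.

At z = 1.4 mm: the cube (footprint 6.5×21) is included at this height (perimeter 55.00 mm). Overall, the cross-section is a single solid region. Total boundary length (outer) = 55.00 mm.

55.00 mm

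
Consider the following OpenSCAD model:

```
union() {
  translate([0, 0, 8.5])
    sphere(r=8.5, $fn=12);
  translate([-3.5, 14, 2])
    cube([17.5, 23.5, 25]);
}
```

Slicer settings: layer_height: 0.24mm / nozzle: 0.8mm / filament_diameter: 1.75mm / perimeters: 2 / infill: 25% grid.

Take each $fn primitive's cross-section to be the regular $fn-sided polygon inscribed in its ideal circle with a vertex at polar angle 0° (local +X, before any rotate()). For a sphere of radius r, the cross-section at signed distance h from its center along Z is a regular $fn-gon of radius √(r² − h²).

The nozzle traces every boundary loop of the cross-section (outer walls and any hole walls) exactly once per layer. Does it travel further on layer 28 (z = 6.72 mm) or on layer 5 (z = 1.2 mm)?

layer 28 (z = 6.72 mm)

Layer 28 (z = 6.72): the sphere: section is a regular 12-gon, circumradius = √(r²−h²) = √(8.5²−1.78²) = 8.312 (perimeter = 2·12·8.312·sin(180°/12) = 51.63 mm); the cube at (-3.5, 14) is present — its section is the full 17.5×23.5 rectangle (perimeter 82.00 mm); Taking the union: the 2 present regions are separate (no shared area or edge), so areas and boundary lengths simply add and each stays a separate island — boundary = 133.63 mm. So its perimeter = 133.63 mm. Layer 5 (z = 1.2): the sphere: section is a regular 12-gon, circumradius = √(r²−h²) = √(8.5²−7.3²) = 4.354 (perimeter = 2·12·4.354·sin(180°/12) = 27.05 mm); the cube at (-3.5, 14) is not intersected at this z (z outside [2, 27]); Merging all regions: only the r=8.5 sphere is present, so the union is just that shape — boundary = 27.05 mm. So its perimeter = 27.05 mm. Layer 28 is larger (133.63 vs 27.05 mm).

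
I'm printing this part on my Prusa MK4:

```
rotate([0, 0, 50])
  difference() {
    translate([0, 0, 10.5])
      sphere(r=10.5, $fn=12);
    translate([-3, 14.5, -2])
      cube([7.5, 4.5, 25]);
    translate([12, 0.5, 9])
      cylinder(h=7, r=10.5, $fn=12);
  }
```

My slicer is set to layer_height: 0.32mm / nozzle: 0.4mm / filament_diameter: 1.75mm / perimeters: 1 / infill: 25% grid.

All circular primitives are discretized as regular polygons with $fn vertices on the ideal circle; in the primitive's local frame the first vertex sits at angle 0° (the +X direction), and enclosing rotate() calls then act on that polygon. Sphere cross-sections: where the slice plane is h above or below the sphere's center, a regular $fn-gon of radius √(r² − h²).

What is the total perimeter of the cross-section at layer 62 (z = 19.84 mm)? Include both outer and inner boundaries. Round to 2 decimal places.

29.80 mm

At z = 19.84 mm: the sphere: section is a regular 12-gon, circumradius = √(r²−h²) = √(10.5²−9.34²) = 4.797 (perimeter = 2·12·4.797·sin(180°/12) = 29.80 mm); the cube at (-3, 14.5) (footprint 7.5×4.5) is included at this height (perimeter 24.00 mm); the cylinder at (12, 0.5) is not intersected at this z (z outside [9, 16]); Taking the first minus the rest: starting from the r=10.5 sphere, the 7.5×4.5 cube at (-3, 14.5) misses the remaining region (no effect) — boundary = 29.80 mm; (whole slice rotated 50° about Z — lengths, areas and connectivity unchanged). Overall, the cross-section is a single solid region. Total boundary length (outer) = 29.80 mm.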